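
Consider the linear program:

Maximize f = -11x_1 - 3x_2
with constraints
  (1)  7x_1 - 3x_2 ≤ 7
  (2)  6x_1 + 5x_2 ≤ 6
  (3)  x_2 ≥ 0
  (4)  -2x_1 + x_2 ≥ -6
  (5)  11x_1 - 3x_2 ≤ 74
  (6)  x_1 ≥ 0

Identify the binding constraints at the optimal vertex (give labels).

(3) and (6)

Corner points and f = -11x_1 - 3x_2:
  (1, 0) → f = -11
  (0, 6/5) → f = -18/5
  (0, 0) → f = 0

The maximum is at (0, 0). Substituting into each constraint, equality holds for (3) and (6); the remaining constraints have slack.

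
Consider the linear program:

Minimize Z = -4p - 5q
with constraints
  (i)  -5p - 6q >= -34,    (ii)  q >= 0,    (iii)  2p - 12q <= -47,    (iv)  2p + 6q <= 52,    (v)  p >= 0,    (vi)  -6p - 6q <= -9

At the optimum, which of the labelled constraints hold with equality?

Extreme points and Z = -4p - 5q:
  (7/4, 101/24) → Z = -673/24
  (0, 17/3) → Z = -85/3
  (0, 47/12) → Z = -235/12

The minimum is at (0, 17/3). Substituting into each constraint, equality holds for (i) and (v); the remaining constraints have slack.

(i) and (v)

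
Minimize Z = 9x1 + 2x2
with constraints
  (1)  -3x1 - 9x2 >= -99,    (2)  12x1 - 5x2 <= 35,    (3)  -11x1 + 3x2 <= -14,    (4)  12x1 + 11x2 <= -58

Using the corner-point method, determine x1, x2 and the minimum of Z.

x1 = -35/19, x2 = -217/19, minimum Z = -749/19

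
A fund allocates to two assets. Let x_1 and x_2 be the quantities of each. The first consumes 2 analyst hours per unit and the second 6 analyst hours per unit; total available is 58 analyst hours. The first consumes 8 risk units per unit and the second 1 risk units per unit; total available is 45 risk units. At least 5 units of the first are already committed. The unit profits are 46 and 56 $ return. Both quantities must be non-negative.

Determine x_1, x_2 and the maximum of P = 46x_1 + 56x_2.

x_1 = 5, x_2 = 5, maximum P = 510

The binding constraints are 8x_1 + x_2 = 45 and x_1 = 5.
Solving simultaneously gives x_1 = 5, x_2 = 5.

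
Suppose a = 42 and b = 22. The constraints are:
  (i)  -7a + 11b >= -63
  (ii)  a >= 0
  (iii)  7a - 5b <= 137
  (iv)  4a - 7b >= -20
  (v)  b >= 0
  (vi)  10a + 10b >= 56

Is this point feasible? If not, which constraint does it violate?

Constraint (iii): 7a - 5b = 184, which is not ≤ 137. All other constraints are satisfied.

not feasible — violates (iii)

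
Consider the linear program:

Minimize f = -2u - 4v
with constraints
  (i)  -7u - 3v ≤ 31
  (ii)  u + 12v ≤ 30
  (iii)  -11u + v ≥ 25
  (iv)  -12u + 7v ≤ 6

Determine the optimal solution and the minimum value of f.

The optimum lies where -11u + v = 25 and -12u + 7v = 6.
Solving simultaneously gives u = -13/5, v = -18/5.

u = -13/5, v = -18/5, minimum f = 98/5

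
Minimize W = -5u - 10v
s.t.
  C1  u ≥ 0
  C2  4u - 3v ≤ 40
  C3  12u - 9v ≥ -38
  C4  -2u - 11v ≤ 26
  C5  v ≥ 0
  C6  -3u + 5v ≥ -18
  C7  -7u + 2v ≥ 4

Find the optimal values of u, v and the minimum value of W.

u = 40/39, v = 218/39, minimum W = -2380/39

Feasible corners and W = -5u - 10v:
  (0, 38/9) → W = -380/9
  (0, 2) → W = -20
  (40/39, 218/39) → W = -2380/39

The optimum lies where 12u - 9v = -38 and -7u + 2v = 4.
Solving simultaneously gives u = 40/39, v = 218/39.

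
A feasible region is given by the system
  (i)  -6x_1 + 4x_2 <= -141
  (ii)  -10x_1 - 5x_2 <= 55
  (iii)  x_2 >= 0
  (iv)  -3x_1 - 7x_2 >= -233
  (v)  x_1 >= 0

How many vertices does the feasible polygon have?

Of the 10 pairwise boundary intersections, those satisfying every inequality are:
  (47/2, 0)
  (1919/54, 325/18)
  (233/3, 0)

3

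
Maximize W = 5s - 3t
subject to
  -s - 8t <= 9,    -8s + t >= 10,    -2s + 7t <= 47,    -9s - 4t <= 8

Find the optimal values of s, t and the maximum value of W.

Extreme points and W = 5s - 3t:
  (-23/54, 178/27) → W = -1183/54
  (-48/41, 26/41) → W = -318/41
  (-244/71, 407/71) → W = -2441/71

At the optimal vertex, -8s + t = 10 and -9s - 4t = 8.
Solving simultaneously gives s = -48/41, t = 26/41.

s = -48/41, t = 26/41, maximum W = -318/41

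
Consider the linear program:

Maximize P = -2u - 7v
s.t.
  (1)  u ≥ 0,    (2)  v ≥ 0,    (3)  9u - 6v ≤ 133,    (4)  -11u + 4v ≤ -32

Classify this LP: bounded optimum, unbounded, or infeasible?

Corner points and P = -2u - 7v:
  (133/9, 0) → P = -266/9
  (32/11, 0) → P = -64/11
The feasible region has finitely many vertices and no improving ray; the maximum is -64/11 at (32/11, 0).

bounded optimum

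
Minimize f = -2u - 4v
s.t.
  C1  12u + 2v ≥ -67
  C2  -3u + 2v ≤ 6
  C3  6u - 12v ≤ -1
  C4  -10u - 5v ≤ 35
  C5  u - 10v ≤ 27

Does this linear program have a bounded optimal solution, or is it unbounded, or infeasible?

From the feasible point (-20/7, -9/7), moving in the direction (2, 3) keeps every constraint satisfied while f decreases without bound.

unbounded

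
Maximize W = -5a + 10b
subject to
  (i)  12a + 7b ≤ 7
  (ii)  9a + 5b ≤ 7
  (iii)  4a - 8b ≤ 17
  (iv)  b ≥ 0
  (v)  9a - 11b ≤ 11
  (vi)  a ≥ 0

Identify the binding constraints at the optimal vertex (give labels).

(i) and (vi)

Extreme points and W = -5a + 10b:
  (7/12, 0) → W = -35/12
  (0, 1) → W = 10
  (0, 0) → W = 0

The maximum is at (0, 1). Substituting into each constraint, equality holds for (i) and (vi); the remaining constraints have slack.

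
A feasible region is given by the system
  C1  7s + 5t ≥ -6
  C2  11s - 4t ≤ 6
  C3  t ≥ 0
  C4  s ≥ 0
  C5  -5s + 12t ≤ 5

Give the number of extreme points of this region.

Intersecting each pair of boundary lines and keeping only the points that satisfy every inequality leaves:
  (6/11, 0)
  (23/28, 85/112)
  (0, 0)
  (0, 5/12)

4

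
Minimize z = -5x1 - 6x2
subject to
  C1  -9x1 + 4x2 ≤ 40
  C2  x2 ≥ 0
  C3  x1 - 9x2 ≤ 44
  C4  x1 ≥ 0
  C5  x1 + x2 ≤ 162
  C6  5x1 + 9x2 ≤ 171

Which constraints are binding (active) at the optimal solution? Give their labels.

C2 and C6

Vertices and z = -5x1 - 6x2:
  (0, 10) → z = -60
  (324/101, 1739/101) → z = -12054/101
  (0, 0) → z = 0
  (171/5, 0) → z = -171

The minimum is at (171/5, 0). Substituting into each constraint, equality holds for C2 and C6; the remaining constraints have slack.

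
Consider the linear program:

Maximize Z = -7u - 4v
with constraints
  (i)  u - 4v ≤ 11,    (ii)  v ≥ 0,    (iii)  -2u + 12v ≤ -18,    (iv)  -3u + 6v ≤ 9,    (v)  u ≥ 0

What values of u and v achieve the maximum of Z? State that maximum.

u = 9, v = 0, maximum Z = -63

Vertices and Z = -7u - 4v:
  (11, 0) → Z = -77
  (15, 1) → Z = -109
  (9, 0) → Z = -63

At the optimal vertex, v = 0 and -2u + 12v = -18.
Solving simultaneously gives u = 9, v = 0.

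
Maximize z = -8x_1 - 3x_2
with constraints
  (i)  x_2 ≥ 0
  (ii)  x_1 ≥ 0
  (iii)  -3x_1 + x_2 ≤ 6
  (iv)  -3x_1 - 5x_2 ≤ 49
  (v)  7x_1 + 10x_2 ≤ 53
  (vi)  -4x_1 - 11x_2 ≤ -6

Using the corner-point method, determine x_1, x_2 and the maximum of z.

The binding constraints are x_1 = 0 and -4x_1 - 11x_2 = -6.
Solving simultaneously gives x_1 = 0, x_2 = 6/11.

x_1 = 0, x_2 = 6/11, maximum z = -18/11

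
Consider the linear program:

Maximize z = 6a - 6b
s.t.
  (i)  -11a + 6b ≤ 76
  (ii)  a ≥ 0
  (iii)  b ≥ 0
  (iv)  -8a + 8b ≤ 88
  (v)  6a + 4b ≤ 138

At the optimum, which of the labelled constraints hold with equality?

(iii) and (v)

Feasible corners and z = 6a - 6b:
  (0, 0) → z = 0
  (0, 11) → z = -66
  (23, 0) → z = 138
  (47/5, 102/5) → z = -66

The maximum is at (23, 0). Substituting into each constraint, equality holds for (iii) and (v); the remaining constraints have slack.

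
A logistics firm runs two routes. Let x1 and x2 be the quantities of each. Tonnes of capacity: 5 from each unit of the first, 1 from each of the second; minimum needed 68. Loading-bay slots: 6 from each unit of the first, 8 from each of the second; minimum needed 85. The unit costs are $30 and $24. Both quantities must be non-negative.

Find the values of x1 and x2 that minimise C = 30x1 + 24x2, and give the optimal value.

x1 = 27/2, x2 = 1/2, minimum C = 417

Corner points and C = 30x1 + 24x2:
  (0, 68) → C = 1632
  (85/6, 0) → C = 425
  (27/2, 1/2) → C = 417
The feasible region is unbounded (it extends along (0, 1), (1, 0)), but C strictly increases along every unbounded feasible direction, so there is no improving ray and the minimum is attained at a vertex.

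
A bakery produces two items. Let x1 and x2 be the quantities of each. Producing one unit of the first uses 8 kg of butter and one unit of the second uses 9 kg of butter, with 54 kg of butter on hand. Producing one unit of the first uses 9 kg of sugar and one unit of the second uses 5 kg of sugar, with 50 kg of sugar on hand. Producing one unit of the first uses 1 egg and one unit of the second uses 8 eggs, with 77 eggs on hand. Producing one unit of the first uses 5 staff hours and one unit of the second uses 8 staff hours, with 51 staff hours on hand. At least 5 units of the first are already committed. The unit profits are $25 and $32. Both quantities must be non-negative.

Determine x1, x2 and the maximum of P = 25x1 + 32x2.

x1 = 5, x2 = 1, maximum P = 157

Extreme points and P = 25x1 + 32x2:
  (50/9, 0) → P = 1250/9
  (5, 0) → P = 125
  (5, 1) → P = 157

At the optimal vertex, 9x1 + 5x2 = 50 and x1 = 5.
Solving simultaneously gives x1 = 5, x2 = 1.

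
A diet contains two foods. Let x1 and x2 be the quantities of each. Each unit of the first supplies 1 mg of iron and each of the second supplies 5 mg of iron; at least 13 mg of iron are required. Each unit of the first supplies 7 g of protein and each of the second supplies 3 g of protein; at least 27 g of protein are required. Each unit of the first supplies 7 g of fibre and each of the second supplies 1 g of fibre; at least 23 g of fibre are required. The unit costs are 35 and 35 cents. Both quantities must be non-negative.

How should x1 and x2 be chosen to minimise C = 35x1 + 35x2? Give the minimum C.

x1 = 3, x2 = 2, minimum C = 175

The feasible region is unbounded (it extends along (0, 1), (1, 0)), but C strictly increases along every unbounded feasible direction, so there is no improving ray and the minimum is attained at a vertex.

The binding constraints are x1 + 5x2 = 13 and 7x1 + 3x2 = 27.
Solving simultaneously gives x1 = 3, x2 = 2.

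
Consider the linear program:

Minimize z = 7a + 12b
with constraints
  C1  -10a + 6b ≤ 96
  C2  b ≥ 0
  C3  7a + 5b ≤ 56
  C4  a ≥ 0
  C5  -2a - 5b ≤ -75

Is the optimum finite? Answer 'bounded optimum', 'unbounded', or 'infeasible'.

The boundaries -10a + 6b = 96 and a = 0 meet at (0, 16), but that point violates 7a + 5b ≤ 56. Every candidate vertex is excluded by some other constraint, so the feasible region is empty.

infeasible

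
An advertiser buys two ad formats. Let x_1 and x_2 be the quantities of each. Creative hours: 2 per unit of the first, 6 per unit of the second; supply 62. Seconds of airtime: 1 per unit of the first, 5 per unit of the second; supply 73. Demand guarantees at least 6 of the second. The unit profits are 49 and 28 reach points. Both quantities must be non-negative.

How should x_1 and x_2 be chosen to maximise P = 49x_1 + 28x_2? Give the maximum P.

x_1 = 13, x_2 = 6, maximum P = 805

Feasible corners and P = 49x_1 + 28x_2:
  (0, 31/3) → P = 868/3
  (0, 6) → P = 168
  (13, 6) → P = 805

The optimum lies where 2x_1 + 6x_2 = 62 and x_2 = 6.
Solving simultaneously gives x_1 = 13, x_2 = 6.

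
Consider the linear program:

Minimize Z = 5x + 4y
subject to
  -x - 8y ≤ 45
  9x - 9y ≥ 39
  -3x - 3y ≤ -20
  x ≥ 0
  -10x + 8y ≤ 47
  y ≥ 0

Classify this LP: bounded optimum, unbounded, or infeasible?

bounded optimum

Feasible corners and Z = 5x + 4y:
  (11/2, 7/6) → Z = 193/6
  (20/3, 0) → Z = 100/3
The feasible region has finitely many vertices and no improving ray; the minimum is 193/6 at (11/2, 7/6).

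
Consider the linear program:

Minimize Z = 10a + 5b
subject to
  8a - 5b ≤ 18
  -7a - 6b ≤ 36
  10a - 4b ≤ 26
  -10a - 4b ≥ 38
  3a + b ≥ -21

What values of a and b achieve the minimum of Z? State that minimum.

Vertices and Z = 10a + 5b:
  (-21/8, -47/16) → Z = -655/16
  (-90/11, 39/11) → Z = -705/11
  (-23, 48) → Z = 10

a = -90/11, b = 39/11, minimum Z = -705/11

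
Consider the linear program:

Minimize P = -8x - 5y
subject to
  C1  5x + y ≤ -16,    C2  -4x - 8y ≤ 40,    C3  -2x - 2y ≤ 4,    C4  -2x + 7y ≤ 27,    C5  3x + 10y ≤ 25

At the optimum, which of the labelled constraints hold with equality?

C1 and C4

Extreme points and P = -8x - 5y:
  (-7/2, 3/2) → P = 41/2
  (-139/37, 103/37) → P = 597/37
  (-41/9, 23/9) → P = 71/3

The minimum is at (-139/37, 103/37). Substituting into each constraint, equality holds for C1 and C4; the remaining constraints have slack.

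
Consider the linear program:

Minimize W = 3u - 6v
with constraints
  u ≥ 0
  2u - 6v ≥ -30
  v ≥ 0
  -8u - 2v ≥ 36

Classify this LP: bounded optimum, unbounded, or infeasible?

infeasible

The boundaries u = 0 and 2u - 6v = -30 meet at (0, 5), but that point violates -8u - 2v ≥ 36. Every candidate vertex is excluded by some other constraint, so the feasible region is empty.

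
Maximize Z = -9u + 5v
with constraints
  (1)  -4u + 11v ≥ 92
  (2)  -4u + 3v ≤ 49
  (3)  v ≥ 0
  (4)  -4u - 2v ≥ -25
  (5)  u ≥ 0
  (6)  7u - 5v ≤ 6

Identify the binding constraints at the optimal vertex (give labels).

(4) and (5)

Extreme points and Z = -9u + 5v:
  (7/4, 9) → Z = 117/4
  (0, 92/11) → Z = 460/11
  (0, 25/2) → Z = 125/2

The maximum is at (0, 25/2). Substituting into each constraint, equality holds for (4) and (5); the remaining constraints have slack.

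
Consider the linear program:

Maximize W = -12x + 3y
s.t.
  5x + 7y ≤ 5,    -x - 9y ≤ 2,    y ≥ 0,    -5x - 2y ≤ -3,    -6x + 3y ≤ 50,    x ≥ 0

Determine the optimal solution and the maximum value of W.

Vertices and W = -12x + 3y:
  (1, 0) → W = -12
  (11/25, 2/5) → W = -102/25
  (3/5, 0) → W = -36/5

The optimum lies where 5x + 7y = 5 and -5x - 2y = -3.
Solving simultaneously gives x = 11/25, y = 2/5.

x = 11/25, y = 2/5, maximum W = -102/25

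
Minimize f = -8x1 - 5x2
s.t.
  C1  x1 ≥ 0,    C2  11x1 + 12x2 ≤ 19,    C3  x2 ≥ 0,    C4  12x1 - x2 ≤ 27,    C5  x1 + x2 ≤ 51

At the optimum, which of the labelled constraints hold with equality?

C2 and C3

Vertices and f = -8x1 - 5x2:
  (0, 19/12) → f = -95/12
  (0, 0) → f = 0
  (19/11, 0) → f = -152/11

The minimum is at (19/11, 0). Substituting into each constraint, equality holds for C2 and C3; the remaining constraints have slack.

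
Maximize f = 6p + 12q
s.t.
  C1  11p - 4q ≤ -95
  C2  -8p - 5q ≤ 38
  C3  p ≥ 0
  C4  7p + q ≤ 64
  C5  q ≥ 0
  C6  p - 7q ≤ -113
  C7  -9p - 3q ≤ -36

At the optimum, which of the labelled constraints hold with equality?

Corner points and f = 6p + 12q:
  (0, 95/4) → f = 285
  (161/39, 1369/39) → f = 446
  (0, 64) → f = 768

The maximum is at (0, 64). Substituting into each constraint, equality holds for C3 and C4; the remaining constraints have slack.

C3 and C4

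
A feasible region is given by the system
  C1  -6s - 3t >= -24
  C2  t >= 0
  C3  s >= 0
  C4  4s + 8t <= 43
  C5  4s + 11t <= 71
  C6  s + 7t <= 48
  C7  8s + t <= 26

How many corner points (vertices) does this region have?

5

The feasible vertices (each the meet of two boundaries and inside every other half-plane) are:
  (7/4, 9/2)
  (3, 2)
  (0, 0)
  (13/4, 0)
  (0, 43/8)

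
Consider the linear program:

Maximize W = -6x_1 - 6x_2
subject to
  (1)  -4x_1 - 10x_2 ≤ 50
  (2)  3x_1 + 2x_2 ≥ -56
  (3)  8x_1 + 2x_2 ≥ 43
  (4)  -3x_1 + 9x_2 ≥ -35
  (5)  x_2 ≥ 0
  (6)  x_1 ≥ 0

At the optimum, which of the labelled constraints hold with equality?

Corner points and W = -6x_1 - 6x_2:
  (43/8, 0) → W = -129/4
  (0, 43/2) → W = -129
  (35/3, 0) → W = -70
The feasible region is unbounded (it extends along (0, 1), (3, 1)), but W strictly decreases along every unbounded feasible direction, so there is no improving ray and the maximum is attained at a vertex.

The maximum is at (43/8, 0). Substituting into each constraint, equality holds for (3) and (5); the remaining constraints have slack.

(3) and (5)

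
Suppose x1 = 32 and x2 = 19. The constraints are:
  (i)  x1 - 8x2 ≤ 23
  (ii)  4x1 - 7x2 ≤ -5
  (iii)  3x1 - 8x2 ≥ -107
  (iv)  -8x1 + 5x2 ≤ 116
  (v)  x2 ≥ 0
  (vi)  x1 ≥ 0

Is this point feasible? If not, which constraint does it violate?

(i): -120 ≤ 23 ✓
(ii): -5 ≤ -5 ✓
(iii): -56 ≥ -107 ✓
(iv): -161 ≤ 116 ✓
(v): 19 ≥ 0 ✓
(vi): 32 ≥ 0 ✓

feasible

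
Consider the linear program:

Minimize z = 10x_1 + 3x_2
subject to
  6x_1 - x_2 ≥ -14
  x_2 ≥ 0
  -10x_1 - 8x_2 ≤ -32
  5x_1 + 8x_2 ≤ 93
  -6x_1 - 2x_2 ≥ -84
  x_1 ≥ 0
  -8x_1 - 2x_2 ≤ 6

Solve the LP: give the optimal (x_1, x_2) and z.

Corner points and z = 10x_1 + 3x_2:
  (16/5, 0) → z = 32
  (14, 0) → z = 140
  (0, 4) → z = 12
  (243/19, 69/19) → z = 2637/19
  (0, 93/8) → z = 279/8

At the optimal vertex, -10x_1 - 8x_2 = -32 and x_1 = 0.
Solving simultaneously gives x_1 = 0, x_2 = 4.

x_1 = 0, x_2 = 4, minimum z = 12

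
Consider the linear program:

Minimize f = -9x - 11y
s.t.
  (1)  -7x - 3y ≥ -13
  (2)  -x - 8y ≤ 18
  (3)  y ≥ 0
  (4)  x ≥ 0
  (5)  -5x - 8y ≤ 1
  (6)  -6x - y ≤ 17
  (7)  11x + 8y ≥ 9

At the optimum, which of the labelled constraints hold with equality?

Corner points and f = -9x - 11y:
  (13/7, 0) → f = -117/7
  (0, 13/3) → f = -143/3
  (9/11, 0) → f = -81/11
  (0, 9/8) → f = -99/8

The minimum is at (0, 13/3). Substituting into each constraint, equality holds for (1) and (4); the remaining constraints have slack.

(1) and (4)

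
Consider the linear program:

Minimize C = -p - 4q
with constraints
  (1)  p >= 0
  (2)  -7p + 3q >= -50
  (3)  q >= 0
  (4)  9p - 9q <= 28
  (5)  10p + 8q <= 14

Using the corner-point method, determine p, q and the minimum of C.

p = 0, q = 7/4, minimum C = -7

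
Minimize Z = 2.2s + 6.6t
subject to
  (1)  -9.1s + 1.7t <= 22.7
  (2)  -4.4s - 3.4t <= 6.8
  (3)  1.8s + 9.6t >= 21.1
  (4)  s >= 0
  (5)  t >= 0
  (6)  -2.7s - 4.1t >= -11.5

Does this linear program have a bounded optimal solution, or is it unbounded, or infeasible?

bounded optimum

Feasible corners and Z = 2.2s + 6.6t:
  (0, 211/96) → Z = 14.50625
  (2389/1854, 403/206) → Z = 14597/927
  (0, 115/41) → Z = 759/41
The feasible region has finitely many vertices and no improving ray; the minimum is 14.50625 at (0, 211/96).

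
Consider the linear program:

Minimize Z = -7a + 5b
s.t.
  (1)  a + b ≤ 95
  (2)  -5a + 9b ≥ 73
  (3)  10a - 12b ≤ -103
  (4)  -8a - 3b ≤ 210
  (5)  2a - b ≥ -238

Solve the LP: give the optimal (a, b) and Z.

Feasible corners and Z = -7a + 5b:
  (1037/22, 1053/22) → Z = -997/11
  (-143/3, 428/3) → Z = 1047
  (-17/10, 43/6) → Z = 716/15
  (-703/29, -466/87) → Z = 12433/87
  (-66, 106) → Z = 992

a = 1037/22, b = 1053/22, minimum Z = -997/11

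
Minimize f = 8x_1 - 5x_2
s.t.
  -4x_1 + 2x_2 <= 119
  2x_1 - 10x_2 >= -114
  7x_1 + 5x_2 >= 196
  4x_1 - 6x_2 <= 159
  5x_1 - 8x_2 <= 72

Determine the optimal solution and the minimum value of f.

Feasible corners and f = 8x_1 - 5x_2:
  (139/8, 119/8) → f = 517/8
  (48, 21) → f = 279
  (1928/81, 476/81) → f = 4348/27

x_1 = 139/8, x_2 = 119/8, minimum f = 517/8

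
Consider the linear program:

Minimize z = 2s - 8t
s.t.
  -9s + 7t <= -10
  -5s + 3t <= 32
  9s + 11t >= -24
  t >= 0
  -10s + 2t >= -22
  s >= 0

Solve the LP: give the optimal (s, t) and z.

The binding constraints are -9s + 7t = -10 and -10s + 2t = -22.
Solving simultaneously gives s = 67/26, t = 49/26.

s = 67/26, t = 49/26, minimum z = -129/13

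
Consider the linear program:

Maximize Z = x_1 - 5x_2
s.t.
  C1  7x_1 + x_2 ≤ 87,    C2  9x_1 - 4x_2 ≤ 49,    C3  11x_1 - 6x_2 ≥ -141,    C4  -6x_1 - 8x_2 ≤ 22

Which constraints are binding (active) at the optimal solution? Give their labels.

Vertices and Z = x_1 - 5x_2:
  (397/37, 440/37) → Z = -1803/37
  (381/53, 1944/53) → Z = -9339/53
  (19/6, -41/8) → Z = 691/24
  (-315/31, 151/31) → Z = -1070/31

The maximum is at (19/6, -41/8). Substituting into each constraint, equality holds for C2 and C4; the remaining constraints have slack.

C2 and C4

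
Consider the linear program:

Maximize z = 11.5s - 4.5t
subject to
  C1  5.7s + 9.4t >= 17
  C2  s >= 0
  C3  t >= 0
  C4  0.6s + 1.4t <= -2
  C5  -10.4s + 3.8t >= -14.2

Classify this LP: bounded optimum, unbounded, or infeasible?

infeasible

The boundaries 5.7s + 9.4t = 17 and s = 0 meet at (0, 85/47), but that point violates 0.6s + 1.4t ≤ -2. Every candidate vertex is excluded by some other constraint, so the feasible region is empty.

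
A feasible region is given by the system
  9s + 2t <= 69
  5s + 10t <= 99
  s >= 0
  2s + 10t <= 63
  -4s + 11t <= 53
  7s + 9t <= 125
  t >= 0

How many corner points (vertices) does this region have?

Intersecting each pair of boundary lines and keeping only the points that satisfy every inequality leaves:
  (282/43, 429/86)
  (23/3, 0)
  (0, 53/11)
  (0, 0)
  (163/62, 179/31)

5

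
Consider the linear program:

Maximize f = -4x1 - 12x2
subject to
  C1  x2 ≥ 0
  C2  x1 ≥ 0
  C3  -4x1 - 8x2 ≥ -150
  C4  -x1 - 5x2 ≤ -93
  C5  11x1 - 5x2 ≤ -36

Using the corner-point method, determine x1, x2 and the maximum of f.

Extreme points and f = -4x1 - 12x2:
  (0, 75/4) → f = -225
  (0, 93/5) → f = -1116/5
  (1/2, 37/2) → f = -224

x1 = 0, x2 = 93/5, maximum f = -1116/5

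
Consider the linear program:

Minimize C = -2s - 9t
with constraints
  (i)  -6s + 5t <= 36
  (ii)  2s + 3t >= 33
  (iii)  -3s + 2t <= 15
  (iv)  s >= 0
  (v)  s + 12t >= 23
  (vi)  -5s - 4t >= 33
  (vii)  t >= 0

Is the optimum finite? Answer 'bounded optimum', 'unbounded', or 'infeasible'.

The boundaries -6s + 5t = 36 and 2s + 3t = 33 meet at (57/28, 135/14), but that point violates -5s - 4t ≥ 33. Every candidate vertex is excluded by some other constraint, so the feasible region is empty.

infeasible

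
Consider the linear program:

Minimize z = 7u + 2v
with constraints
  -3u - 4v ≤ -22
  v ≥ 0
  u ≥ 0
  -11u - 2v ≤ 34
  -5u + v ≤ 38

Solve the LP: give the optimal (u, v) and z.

u = 0, v = 11/2, minimum z = 11

The feasible region is unbounded (it extends along (1, 5), (1, 0)), but z strictly increases along every unbounded feasible direction, so there is no improving ray and the minimum is attained at a vertex.

The optimum lies where -3u - 4v = -22 and u = 0.
Solving simultaneously gives u = 0, v = 11/2.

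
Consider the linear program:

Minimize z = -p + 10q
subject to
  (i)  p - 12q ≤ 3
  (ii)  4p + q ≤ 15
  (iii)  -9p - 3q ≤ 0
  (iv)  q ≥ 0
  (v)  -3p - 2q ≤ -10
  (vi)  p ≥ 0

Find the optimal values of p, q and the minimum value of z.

p = 183/49, q = 3/49, minimum z = -153/49

Corner points and z = -p + 10q:
  (183/49, 3/49) → z = -153/49
  (63/19, 1/38) → z = -58/19
  (0, 15) → z = 150
  (0, 5) → z = 50

At the optimal vertex, p - 12q = 3 and 4p + q = 15.
Solving simultaneously gives p = 183/49, q = 3/49.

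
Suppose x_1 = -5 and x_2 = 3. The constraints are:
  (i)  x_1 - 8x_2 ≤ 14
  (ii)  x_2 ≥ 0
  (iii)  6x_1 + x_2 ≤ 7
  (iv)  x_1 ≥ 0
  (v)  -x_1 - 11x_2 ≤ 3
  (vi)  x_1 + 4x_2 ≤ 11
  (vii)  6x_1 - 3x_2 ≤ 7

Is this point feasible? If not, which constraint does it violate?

Constraint (iv): x_1 = -5, which is not ≥ 0. All other constraints are satisfied.

not feasible — violates (iv)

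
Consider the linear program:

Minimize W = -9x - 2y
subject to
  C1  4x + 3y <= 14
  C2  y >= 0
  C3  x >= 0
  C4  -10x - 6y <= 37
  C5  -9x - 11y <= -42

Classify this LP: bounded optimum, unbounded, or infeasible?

Corner points and W = -9x - 2y:
  (0, 14/3) → W = -28/3
  (28/17, 42/17) → W = -336/17
  (0, 42/11) → W = -84/11
The feasible region has finitely many vertices and no improving ray; the minimum is -336/17 at (28/17, 42/17).

bounded optimum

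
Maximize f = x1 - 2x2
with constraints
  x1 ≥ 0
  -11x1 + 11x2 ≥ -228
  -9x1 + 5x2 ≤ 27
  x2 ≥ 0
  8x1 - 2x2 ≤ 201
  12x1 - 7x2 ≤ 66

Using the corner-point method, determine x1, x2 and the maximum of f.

x1 = 11/2, x2 = 0, maximum f = 11/2

Corner points and f = x1 - 2x2:
  (0, 27/5) → f = -54/5
  (0, 0) → f = 0
  (1059/22, 2025/22) → f = -2991/22
  (11/2, 0) → f = 11/2
  (1275/32, 471/8) → f = -2493/32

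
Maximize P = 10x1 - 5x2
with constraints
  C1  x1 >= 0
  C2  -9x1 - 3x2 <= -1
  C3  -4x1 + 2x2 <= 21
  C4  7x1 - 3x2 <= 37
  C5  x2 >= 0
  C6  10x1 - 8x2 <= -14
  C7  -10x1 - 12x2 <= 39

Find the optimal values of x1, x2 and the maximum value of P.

x1 = 13, x2 = 18, maximum P = 40

Extreme points and P = 10x1 - 5x2:
  (0, 21/2) → P = -105/2
  (0, 7/4) → P = -35/4
  (137/2, 295/2) → P = -105/2
  (13, 18) → P = 40

The binding constraints are 7x1 - 3x2 = 37 and 10x1 - 8x2 = -14.
Solving simultaneously gives x1 = 13, x2 = 18.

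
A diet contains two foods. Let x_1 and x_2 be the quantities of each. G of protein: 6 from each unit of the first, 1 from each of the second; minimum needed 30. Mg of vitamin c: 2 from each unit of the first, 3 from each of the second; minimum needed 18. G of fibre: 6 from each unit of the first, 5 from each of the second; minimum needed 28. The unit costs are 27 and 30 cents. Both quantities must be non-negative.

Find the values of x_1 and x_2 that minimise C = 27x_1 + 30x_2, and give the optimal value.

Corner points and C = 27x_1 + 30x_2:
  (0, 30) → C = 900
  (9, 0) → C = 243
  (9/2, 3) → C = 423/2
The feasible region is unbounded (it extends along (0, 1), (1, 0)), but C strictly increases along every unbounded feasible direction, so there is no improving ray and the minimum is attained at a vertex.

x_1 = 9/2, x_2 = 3, minimum C = 423/2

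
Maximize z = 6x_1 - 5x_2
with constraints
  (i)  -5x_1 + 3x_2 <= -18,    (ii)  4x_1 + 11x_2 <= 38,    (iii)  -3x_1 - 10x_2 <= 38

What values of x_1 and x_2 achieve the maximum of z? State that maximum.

x_1 = 114, x_2 = -38, maximum z = 874

Vertices and z = 6x_1 - 5x_2:
  (312/67, 118/67) → z = 1282/67
  (66/59, -244/59) → z = 1616/59
  (114, -38) → z = 874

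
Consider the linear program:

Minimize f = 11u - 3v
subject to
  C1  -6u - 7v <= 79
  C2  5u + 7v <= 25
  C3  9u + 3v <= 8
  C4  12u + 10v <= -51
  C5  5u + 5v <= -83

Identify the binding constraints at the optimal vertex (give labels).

C1 and C2

Vertices and f = 11u - 3v:
  (-104, 545/7) → f = -9643/7
  (-186/5, 103/5) → f = -471
  (-353/5, 54) → f = -4693/5

The minimum is at (-104, 545/7). Substituting into each constraint, equality holds for C1 and C2; the remaining constraints have slack.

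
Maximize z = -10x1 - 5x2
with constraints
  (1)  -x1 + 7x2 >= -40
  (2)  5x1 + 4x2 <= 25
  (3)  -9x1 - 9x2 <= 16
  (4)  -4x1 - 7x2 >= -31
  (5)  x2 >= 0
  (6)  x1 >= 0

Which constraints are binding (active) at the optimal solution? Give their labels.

Vertices and z = -10x1 - 5x2:
  (51/19, 55/19) → z = -785/19
  (5, 0) → z = -50
  (0, 31/7) → z = -155/7
  (0, 0) → z = 0

The maximum is at (0, 0). Substituting into each constraint, equality holds for (5) and (6); the remaining constraints have slack.

(5) and (6)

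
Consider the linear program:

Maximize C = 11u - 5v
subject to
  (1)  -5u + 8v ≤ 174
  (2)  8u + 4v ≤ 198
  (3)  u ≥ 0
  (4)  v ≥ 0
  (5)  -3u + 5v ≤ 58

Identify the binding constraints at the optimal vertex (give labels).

Vertices and C = 11u - 5v:
  (99/4, 0) → C = 1089/4
  (379/26, 529/26) → C = 762/13
  (0, 0) → C = 0
  (0, 58/5) → C = -58

The maximum is at (99/4, 0). Substituting into each constraint, equality holds for (2) and (4); the remaining constraints have slack.

(2) and (4)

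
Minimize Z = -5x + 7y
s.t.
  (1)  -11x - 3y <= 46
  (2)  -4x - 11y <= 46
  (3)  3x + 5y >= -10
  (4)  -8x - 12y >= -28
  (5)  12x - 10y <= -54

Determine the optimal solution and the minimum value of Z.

x = -37/9, y = 7/15, minimum Z = 1072/45

Vertices and Z = -5x + 7y:
  (-100/23, 14/23) → Z = 26
  (-53/9, 169/27) → Z = 1978/27
  (-37/9, 7/15) → Z = 1072/45
  (-23/14, 24/7) → Z = 451/14

The binding constraints are 3x + 5y = -10 and 12x - 10y = -54.
Solving simultaneously gives x = -37/9, y = 7/15.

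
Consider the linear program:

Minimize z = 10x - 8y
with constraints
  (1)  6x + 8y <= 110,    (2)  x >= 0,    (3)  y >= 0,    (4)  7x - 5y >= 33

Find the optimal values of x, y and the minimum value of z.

x = 407/43, y = 286/43, minimum z = 1782/43

Corner points and z = 10x - 8y:
  (55/3, 0) → z = 550/3
  (407/43, 286/43) → z = 1782/43
  (33/7, 0) → z = 330/7

At the optimal vertex, 6x + 8y = 110 and 7x - 5y = 33.
Solving simultaneously gives x = 407/43, y = 286/43.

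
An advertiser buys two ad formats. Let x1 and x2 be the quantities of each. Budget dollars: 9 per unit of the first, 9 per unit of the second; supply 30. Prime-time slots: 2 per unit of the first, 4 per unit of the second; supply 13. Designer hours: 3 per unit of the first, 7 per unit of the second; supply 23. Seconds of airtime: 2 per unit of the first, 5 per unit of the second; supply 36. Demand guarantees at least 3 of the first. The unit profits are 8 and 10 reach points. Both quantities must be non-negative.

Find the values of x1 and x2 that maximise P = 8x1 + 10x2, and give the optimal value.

x1 = 3, x2 = 1/3, maximum P = 82/3

Feasible corners and P = 8x1 + 10x2:
  (10/3, 0) → P = 80/3
  (3, 0) → P = 24
  (3, 1/3) → P = 82/3

The optimum lies where 9x1 + 9x2 = 30 and x1 = 3.
Solving simultaneously gives x1 = 3, x2 = 1/3.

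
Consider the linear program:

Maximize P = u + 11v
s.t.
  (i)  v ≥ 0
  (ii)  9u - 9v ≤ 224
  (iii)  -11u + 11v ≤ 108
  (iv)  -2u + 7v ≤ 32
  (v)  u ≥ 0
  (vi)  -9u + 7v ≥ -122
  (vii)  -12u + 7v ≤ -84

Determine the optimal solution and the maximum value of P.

u = 22, v = 76/7, maximum P = 990/7

Corner points and P = u + 11v:
  (122/9, 0) → P = 122/9
  (7, 0) → P = 7
  (22, 76/7) → P = 990/7
  (58/5, 276/35) → P = 3442/35

At the optimal vertex, -2u + 7v = 32 and -9u + 7v = -122.
Solving simultaneously gives u = 22, v = 76/7.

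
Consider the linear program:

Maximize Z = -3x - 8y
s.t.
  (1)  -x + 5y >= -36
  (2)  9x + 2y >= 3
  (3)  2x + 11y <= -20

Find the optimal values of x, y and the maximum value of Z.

Corner points and Z = -3x - 8y:
  (87/47, -321/47) → Z = 2307/47
  (296/21, -92/21) → Z = -152/21
  (73/95, -186/95) → Z = 1269/95

x = 87/47, y = -321/47, maximum Z = 2307/47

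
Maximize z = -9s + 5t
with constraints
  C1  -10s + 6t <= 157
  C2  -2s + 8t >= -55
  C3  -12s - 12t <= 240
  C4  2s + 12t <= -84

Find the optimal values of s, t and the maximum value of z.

s = -78/5, t = -22/5, maximum z = 592/5

Vertices and z = -9s + 5t:
  (-21/2, -19/2) → z = 47
  (-3/10, -139/20) → z = -641/20
  (-78/5, -22/5) → z = 592/5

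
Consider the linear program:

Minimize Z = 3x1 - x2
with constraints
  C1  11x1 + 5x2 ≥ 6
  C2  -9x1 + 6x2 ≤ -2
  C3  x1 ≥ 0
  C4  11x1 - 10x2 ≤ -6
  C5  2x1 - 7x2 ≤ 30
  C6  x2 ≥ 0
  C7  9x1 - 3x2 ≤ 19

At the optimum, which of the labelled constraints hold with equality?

Extreme points and Z = 3x1 - x2:
  (7/3, 19/6) → Z = 23/6
  (4, 17/3) → Z = 19/3
  (208/57, 263/57) → Z = 19/3

The minimum is at (7/3, 19/6). Substituting into each constraint, equality holds for C2 and C4; the remaining constraints have slack.

C2 and C4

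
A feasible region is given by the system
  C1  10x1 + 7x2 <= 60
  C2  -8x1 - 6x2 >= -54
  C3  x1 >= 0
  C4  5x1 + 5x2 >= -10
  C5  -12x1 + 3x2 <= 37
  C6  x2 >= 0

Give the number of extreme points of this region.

Pairwise boundary intersections that survive every other constraint:
  (0, 60/7)
  (6, 0)
  (0, 0)

3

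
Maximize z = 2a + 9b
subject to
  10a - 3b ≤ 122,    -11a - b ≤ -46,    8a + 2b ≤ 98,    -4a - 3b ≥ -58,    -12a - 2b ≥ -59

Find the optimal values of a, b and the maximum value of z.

a = 33/10, b = 97/10, maximum z = 939/10

Corner points and z = 2a + 9b:
  (260/43, -882/43) → z = -7418/43
  (421/56, -437/28) → z = -878/7
  (33/10, 97/10) → z = 939/10

The binding constraints are -11a - b = -46 and -12a - 2b = -59.
Solving simultaneously gives a = 33/10, b = 97/10.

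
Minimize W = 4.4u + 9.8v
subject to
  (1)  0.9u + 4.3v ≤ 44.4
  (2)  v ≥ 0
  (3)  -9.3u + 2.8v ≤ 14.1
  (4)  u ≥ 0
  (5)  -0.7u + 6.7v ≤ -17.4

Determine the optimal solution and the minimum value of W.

u = 174/7, v = 0, minimum W = 3828/35

Feasible corners and W = 4.4u + 9.8v:
  (148/3, 0) → W = 3256/15
  (18615/452, 771/452) → W = 447309/2260
  (174/7, 0) → W = 3828/35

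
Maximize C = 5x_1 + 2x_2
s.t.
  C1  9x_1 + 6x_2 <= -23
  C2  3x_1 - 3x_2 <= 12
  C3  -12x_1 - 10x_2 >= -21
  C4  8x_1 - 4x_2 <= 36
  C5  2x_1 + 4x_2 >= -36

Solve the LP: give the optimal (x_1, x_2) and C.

x_1 = 1/15, x_2 = -59/15, maximum C = -113/15

Vertices and C = 5x_1 + 2x_2:
  (1/15, -59/15) → C = -113/15
  (-178/9, 155/6) → C = -425/9
  (-10/3, -22/3) → C = -94/3
The feasible region is unbounded (it extends along (-5, 6), (-2, 1)), but C strictly decreases along every unbounded feasible direction, so there is no improving ray and the maximum is attained at a vertex.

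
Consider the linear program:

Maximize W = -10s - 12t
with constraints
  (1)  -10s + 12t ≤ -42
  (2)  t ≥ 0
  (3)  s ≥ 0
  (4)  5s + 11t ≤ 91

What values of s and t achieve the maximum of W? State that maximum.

s = 21/5, t = 0, maximum W = -42

Feasible corners and W = -10s - 12t:
  (21/5, 0) → W = -42
  (777/85, 70/17) → W = -2394/17
  (91/5, 0) → W = -182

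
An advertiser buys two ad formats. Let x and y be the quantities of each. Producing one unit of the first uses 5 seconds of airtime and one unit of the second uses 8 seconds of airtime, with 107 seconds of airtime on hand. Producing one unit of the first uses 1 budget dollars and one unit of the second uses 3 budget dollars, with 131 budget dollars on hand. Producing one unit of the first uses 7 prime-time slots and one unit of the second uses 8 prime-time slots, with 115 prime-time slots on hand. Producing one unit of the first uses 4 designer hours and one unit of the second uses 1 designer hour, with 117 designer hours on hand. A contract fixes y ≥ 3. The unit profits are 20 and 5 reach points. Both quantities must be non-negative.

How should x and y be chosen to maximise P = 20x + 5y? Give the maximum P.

x = 13, y = 3, maximum P = 275

The binding constraints are 7x + 8y = 115 and y = 3.
Solving simultaneously gives x = 13, y = 3.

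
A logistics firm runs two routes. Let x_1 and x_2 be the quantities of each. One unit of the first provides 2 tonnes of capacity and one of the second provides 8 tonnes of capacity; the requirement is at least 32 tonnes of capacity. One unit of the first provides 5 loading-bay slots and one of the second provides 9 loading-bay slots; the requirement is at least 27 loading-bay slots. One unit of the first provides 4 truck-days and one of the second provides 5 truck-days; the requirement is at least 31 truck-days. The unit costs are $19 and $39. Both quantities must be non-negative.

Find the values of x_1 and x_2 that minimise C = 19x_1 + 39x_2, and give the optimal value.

x_1 = 4, x_2 = 3, minimum C = 193

Vertices and C = 19x_1 + 39x_2:
  (0, 31/5) → C = 1209/5
  (16, 0) → C = 304
  (4, 3) → C = 193
The feasible region is unbounded (it extends along (0, 1), (1, 0)), but C strictly increases along every unbounded feasible direction, so there is no improving ray and the minimum is attained at a vertex.

At the optimal vertex, 2x_1 + 8x_2 = 32 and 4x_1 + 5x_2 = 31.
Solving simultaneously gives x_1 = 4, x_2 = 3.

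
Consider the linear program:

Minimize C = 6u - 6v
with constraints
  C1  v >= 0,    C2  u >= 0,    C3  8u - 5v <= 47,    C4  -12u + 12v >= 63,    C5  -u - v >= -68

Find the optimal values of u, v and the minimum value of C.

Vertices and C = 6u - 6v:
  (0, 21/4) → C = -63/2
  (0, 68) → C = -408
  (293/12, 89/3) → C = -63/2
  (387/13, 497/13) → C = -660/13

u = 0, v = 68, minimum C = -408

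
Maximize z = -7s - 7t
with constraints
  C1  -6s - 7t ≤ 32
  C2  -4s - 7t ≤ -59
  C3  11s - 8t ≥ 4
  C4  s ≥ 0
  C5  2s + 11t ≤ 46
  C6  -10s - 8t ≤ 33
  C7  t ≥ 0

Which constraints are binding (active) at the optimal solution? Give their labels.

C2 and C5

Vertices and z = -7s - 7t:
  (109/10, 11/5) → z = -917/10
  (59/4, 0) → z = -413/4
  (23, 0) → z = -161

The maximum is at (109/10, 11/5). Substituting into each constraint, equality holds for C2 and C5; the remaining constraints have slack.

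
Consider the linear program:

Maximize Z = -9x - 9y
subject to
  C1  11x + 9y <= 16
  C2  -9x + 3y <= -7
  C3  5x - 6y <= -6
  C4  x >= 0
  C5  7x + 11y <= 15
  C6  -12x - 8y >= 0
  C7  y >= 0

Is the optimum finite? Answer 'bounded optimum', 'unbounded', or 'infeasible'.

infeasible

The boundaries -12x - 8y = 0 and y = 0 meet at (0, 0), but that point violates -9x + 3y ≤ -7. Every candidate vertex is excluded by some other constraint, so the feasible region is empty.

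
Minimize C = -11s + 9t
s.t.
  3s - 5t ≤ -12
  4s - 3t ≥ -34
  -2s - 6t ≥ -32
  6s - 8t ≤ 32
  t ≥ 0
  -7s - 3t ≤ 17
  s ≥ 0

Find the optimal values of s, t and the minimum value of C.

The binding constraints are 3s - 5t = -12 and -2s - 6t = -32.
Solving simultaneously gives s = 22/7, t = 30/7.

s = 22/7, t = 30/7, minimum C = 4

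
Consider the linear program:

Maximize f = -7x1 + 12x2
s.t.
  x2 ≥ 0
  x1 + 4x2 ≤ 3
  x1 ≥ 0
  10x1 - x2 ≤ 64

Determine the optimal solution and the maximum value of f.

At the optimal vertex, x1 + 4x2 = 3 and x1 = 0.
Solving simultaneously gives x1 = 0, x2 = 3/4.

x1 = 0, x2 = 3/4, maximum f = 9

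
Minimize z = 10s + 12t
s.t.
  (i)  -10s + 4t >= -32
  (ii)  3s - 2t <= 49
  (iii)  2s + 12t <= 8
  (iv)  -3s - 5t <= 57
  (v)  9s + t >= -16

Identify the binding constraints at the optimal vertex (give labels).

Vertices and z = 10s + 12t:
  (13/4, 1/8) → z = 34
  (-16/23, -224/23) → z = -2848/23
  (-100/53, 52/53) → z = -376/53

The minimum is at (-16/23, -224/23). Substituting into each constraint, equality holds for (i) and (v); the remaining constraints have slack.

(i) and (v)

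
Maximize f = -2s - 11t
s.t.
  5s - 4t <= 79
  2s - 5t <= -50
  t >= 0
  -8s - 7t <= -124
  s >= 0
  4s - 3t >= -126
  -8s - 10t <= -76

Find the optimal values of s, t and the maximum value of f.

s = 5, t = 12, maximum f = -142

Vertices and f = -2s - 11t:
  (35, 24) → f = -334
  (5, 12) → f = -142
  (0, 124/7) → f = -1364/7
  (0, 42) → f = -462
The feasible region is unbounded (it extends along (3, 4), (4, 5)), but f strictly decreases along every unbounded feasible direction, so there is no improving ray and the maximum is attained at a vertex.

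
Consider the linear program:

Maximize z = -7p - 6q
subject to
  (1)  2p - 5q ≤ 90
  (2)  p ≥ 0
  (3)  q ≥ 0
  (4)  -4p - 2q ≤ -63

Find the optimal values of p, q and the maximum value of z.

p = 63/4, q = 0, maximum z = -441/4

Feasible corners and z = -7p - 6q:
  (45, 0) → z = -315
  (0, 63/2) → z = -189
  (63/4, 0) → z = -441/4
The feasible region is unbounded (it extends along (0, 1), (5, 2)), but z strictly decreases along every unbounded feasible direction, so there is no improving ray and the maximum is attained at a vertex.

The optimum lies where q = 0 and -4p - 2q = -63.
Solving simultaneously gives p = 63/4, q = 0.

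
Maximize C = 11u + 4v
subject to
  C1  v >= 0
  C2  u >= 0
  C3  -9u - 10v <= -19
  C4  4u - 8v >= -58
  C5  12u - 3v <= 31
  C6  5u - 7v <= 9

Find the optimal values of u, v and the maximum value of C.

u = 211/42, v = 205/21, maximum C = 3961/42

Vertices and C = 11u + 4v:
  (0, 19/10) → C = 38/5
  (0, 29/4) → C = 29
  (223/113, 14/113) → C = 2509/113
  (211/42, 205/21) → C = 3961/42
  (190/69, 47/69) → C = 2278/69

At the optimal vertex, 4u - 8v = -58 and 12u - 3v = 31.
Solving simultaneously gives u = 211/42, v = 205/21.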